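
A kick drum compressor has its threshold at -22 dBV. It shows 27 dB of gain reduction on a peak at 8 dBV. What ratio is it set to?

Input overshoot = 8 − (-22) = 30 dB.
Output overshoot = 30 − 27 = 3 dB.
Ratio = input overshoot / output overshoot = 30 / 3 = 10.

10:1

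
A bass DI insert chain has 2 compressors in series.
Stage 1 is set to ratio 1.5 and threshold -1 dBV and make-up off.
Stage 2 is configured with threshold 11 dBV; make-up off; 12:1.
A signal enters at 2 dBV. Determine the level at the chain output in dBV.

Stage 1: 3 dB above -1 dBV, reduced 1.5:1 to 2 dB above → 1 dBV.
Stage 2: below threshold (1 ≤ 11); passes unchanged; output 1 dBV.

1 dBV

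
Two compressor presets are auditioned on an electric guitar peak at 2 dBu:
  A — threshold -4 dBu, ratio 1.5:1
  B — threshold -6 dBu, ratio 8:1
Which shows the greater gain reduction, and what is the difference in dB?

A: GR = 6 − 6/1.5 = 2 dB.
B: GR = 8 − 8/8 = 7 dB.
B applies 5 dB more gain reduction.

B, by 5 dB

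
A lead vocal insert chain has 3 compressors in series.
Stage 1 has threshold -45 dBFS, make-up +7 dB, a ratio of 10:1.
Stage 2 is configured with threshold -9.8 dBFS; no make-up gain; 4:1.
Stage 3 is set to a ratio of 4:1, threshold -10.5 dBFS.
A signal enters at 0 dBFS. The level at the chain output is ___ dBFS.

-33.5 dBFS

Stage 1: 45 dB above -45 dBFS, reduced 10:1 to 4.5 dB above → -40.5 dBFS; +7 dB make-up → -33.5 dBFS.
Stage 2: -33.5 dBFS ≤ -9.8 dBFS, so stage 2 doesn't engage; output -33.5 dBFS.
Stage 3: -33.5 dBFS is at or below the -10.5 dBFS threshold — no compression; output -33.5 dBFS.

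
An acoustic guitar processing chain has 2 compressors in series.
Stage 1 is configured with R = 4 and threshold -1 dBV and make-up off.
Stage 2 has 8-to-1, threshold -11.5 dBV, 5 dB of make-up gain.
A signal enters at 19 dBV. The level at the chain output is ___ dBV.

-4.5625 dBV

Stage 1: 19 dBV is 20 dB over -1 dBV; at 4:1 that becomes 5 dB over, giving 4 dBV.
Stage 2: overshoot 15.5 dB → 15.5/8 = 1.9375 dB → -9.5625 dBV; +5 dB make-up → -4.5625 dBV.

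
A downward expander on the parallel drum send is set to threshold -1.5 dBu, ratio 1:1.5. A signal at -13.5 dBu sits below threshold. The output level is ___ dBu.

The input is 12 dB below the -1.5 dBu threshold.
A 1:1.5 expander multiplies undershoot by 1.5: 12 × 1.5 = 18 dB below threshold.
Output = -1.5 − 18 = -19.5 dBu.

-19.5 dBu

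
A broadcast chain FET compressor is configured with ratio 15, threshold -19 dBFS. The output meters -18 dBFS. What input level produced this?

That's 1 dB above the -19 dBFS threshold.
Before 15:1 compression the overshoot was 1 × 15 = 15 dB, so input = -19 + 15 = -4 dBFS.

-4 dBFS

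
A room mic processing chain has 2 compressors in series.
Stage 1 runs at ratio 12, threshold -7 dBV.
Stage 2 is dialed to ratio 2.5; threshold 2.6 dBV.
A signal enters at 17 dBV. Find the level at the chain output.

-5 dBV

Stage 1: 24 dB above -7 dBV, reduced 12:1 to 2 dB above → -5 dBV.
Stage 2: -5 dBV is at or below the 2.6 dBV threshold — no compression; output -5 dBV.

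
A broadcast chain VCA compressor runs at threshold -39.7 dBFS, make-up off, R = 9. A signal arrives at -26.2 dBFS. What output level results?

The input is 13.5 dB above the -39.7 dBFS threshold.
The 13.5 dB excess becomes 1.5 dB after 9:1 reduction.
That puts the output at -38.2 dBFS.

-38.2 dBFS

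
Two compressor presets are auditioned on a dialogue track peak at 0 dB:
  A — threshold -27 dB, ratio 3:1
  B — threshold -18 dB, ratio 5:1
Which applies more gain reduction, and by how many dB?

A, by 3.6 dB

A: 27 dB over, compressed to 9 dB over, so 18 dB of GR.
B: 18 dB over, compressed to 3.6 dB over, so 14.4 dB of GR.
A reduces 3.6 dB more.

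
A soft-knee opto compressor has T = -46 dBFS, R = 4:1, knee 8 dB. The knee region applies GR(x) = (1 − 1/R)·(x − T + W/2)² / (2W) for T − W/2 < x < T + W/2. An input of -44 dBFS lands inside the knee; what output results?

-45.6875 dBFS

x − T + W/2 = -44 − (-46) + 4 = 6.
GR = (1 − 1/4) × 6² / 16 = 0.75 × 36 / 16 = 1.6875 dB.
Output = -44 − 1.6875 = -45.6875 dBFS.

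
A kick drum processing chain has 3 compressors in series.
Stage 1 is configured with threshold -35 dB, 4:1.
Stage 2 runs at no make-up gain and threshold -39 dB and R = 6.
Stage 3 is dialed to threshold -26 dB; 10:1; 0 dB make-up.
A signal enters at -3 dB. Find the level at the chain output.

Stage 1: 32 dB above -35 dB, reduced 4:1 to 8 dB above → -27 dB.
Stage 2: overshoot 12 dB → 12/6 = 2 dB → -37 dB.
Stage 3: -37 dB is at or below the -26 dB threshold — no compression; output -37 dB.

-37 dB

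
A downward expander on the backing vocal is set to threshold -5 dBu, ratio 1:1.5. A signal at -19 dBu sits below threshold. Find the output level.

Below threshold, a 1:1.5 expander applies gain = (1.5−1)×(T − x) of attenuation.
(1.5−1) × 14 = 7 dB, so output = -19 − 7 = -26 dBu.

-26 dBu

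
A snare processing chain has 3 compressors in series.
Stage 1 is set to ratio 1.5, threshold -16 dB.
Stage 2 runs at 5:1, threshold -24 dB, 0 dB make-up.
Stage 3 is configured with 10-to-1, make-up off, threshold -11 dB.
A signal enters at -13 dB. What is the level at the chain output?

-22 dB

Stage 1: overshoot 3 dB → 3/1.5 = 2 dB → -14 dB.
Stage 2: 10 dB above -24 dB, reduced 5:1 to 2 dB above → -22 dB.
Stage 3: -22 dB ≤ -11 dB, so stage 3 doesn't engage; output -22 dB.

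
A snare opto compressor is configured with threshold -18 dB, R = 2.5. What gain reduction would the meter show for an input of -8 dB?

The signal is 10 dB above threshold.
After 2.5:1 compression the overshoot becomes 10/2.5 = 4 dB.
GR = overshoot in − overshoot out = 10 − 4 = 6 dB.

6 dB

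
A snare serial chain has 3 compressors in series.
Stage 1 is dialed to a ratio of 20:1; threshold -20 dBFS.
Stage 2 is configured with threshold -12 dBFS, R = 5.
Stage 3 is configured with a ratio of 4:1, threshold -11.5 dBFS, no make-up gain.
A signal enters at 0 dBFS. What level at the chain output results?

Stage 1: overshoot 20 dB → 20/20 = 1 dB → -19 dBFS.
Stage 2: below threshold (-19 ≤ -12); passes unchanged; output -19 dBFS.
Stage 3: -19 dBFS ≤ -11.5 dBFS, so stage 3 doesn't engage; output -19 dBFS.

-19 dBFS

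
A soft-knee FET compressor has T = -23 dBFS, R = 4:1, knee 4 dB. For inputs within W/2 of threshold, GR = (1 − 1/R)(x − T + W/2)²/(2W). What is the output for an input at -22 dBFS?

-22.84375 dBFS

x − T + W/2 = -22 − (-23) + 2 = 3.
GR = (1 − 1/4) × 3² / 8 = 0.75 × 9 / 8 = 0.84375 dB.
Output = -22 − 0.84375 = -22.84375 dBFS.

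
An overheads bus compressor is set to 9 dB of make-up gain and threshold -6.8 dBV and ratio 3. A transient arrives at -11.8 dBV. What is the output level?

-11.8 dBV is 5 dB below the -6.8 dBV threshold, so no gain reduction is applied.
Make-up gain adds 9 dB: -11.8 + 9 = -2.8 dBV.

-2.8 dBV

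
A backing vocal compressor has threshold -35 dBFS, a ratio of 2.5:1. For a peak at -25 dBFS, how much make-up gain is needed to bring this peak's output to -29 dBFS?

2 dB

Without make-up, output = threshold + overshoot/2.5 = -35 + 4 = -31 dBFS.
Gap to target: 2 dB.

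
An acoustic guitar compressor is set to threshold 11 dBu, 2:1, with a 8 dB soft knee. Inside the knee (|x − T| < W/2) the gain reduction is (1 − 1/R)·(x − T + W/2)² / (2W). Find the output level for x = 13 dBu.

x − T + W/2 = 13 − 11 + 4 = 6.
GR = (1 − 1/2) × 6² / 16 = 0.5 × 36 / 16 = 1.125 dB.
Output = 13 − 1.125 = 11.875 dBu.

11.875 dBu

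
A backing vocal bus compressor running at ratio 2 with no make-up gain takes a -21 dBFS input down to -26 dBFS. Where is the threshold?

-31 dBFS

Input is 10 dB above T (since output overshoot × R = input overshoot: (-26 − T)·2 = -21 − T gives T = -31 dBFS).
Check: -31 + (-21 − (-31))/2 = -31 + 5 = -26 dBFS. ✓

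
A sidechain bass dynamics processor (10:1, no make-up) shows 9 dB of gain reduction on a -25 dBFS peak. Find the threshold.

Let T be the threshold. Output overshoot = (input overshoot)/R, so -34 − T = (-25 − T)/10.
10·(-34 − T) = -25 − T → 9·T = -340 − (-25) = -315.
T = -315/9 = -35 dBFS.

-35 dBFS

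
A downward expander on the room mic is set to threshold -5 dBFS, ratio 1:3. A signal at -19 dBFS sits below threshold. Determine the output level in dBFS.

-47 dBFS

The input is 14 dB below the -5 dBFS threshold.
A 1:3 expander multiplies undershoot by 3: 14 × 3 = 42 dB below threshold.
Output = -5 − 42 = -47 dBFS.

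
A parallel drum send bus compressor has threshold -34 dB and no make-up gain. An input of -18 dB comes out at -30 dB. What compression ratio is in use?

4:1

Input overshoot = -18 − (-34) = 16 dB; output overshoot = -30 − (-34) = 4 dB.
Ratio = 16 / 4 = 4.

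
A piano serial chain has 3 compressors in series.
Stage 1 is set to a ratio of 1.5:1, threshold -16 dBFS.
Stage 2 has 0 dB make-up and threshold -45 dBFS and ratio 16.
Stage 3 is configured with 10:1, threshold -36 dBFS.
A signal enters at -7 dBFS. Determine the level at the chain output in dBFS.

Stage 1: 9 dB above -16 dBFS, reduced 1.5:1 to 6 dB above → -10 dBFS.
Stage 2: overshoot 35 dB → 35/16 = 2.1875 dB → -42.8125 dBFS.
Stage 3: -42.8125 dBFS ≤ -36 dBFS, so stage 3 doesn't engage; output -42.8125 dBFS.

-42.8125 dBFS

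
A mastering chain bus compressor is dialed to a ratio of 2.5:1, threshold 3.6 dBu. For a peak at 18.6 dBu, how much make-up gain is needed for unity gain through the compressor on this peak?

9 dB

Without make-up, output = threshold + overshoot/2.5 = 3.6 + 6 = 9.6 dBu.
Gap to target: 9 dB.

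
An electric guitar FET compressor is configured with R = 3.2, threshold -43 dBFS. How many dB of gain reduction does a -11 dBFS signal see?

22 dB

-11 dBFS exceeds the threshold by 32 dB.
After 3.2:1 compression the overshoot becomes 32/3.2 = 10 dB.
So the signal is attenuated by 32 − 10 = 22 dB.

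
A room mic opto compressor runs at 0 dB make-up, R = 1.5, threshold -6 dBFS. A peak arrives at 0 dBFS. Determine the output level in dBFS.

The input is 6 dB above the -6 dBFS threshold.
The 6 dB excess becomes 4 dB after 1.5:1 reduction.
That puts the output at -2 dBFS.

-2 dBFS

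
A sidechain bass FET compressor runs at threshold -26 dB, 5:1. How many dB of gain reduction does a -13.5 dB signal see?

10 dB

-13.5 dB exceeds the threshold by 12.5 dB.
At 5:1, output sits 12.5/5 = 2.5 dB above threshold.
GR = overshoot in − overshoot out = 12.5 − 2.5 = 10 dB.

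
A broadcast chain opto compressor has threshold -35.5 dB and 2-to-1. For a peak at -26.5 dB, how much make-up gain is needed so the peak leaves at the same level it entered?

4.5 dB

The peak compresses to -35.5 + 9/2 = -31 dB.
To reach -26.5 dB requires -26.5 − (-31) = 4.5 dB of make-up.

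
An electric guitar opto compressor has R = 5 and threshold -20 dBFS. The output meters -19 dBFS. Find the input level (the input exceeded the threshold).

That's 1 dB above the -20 dBFS threshold.
Input overshoot = R × output overshoot = 5 dB → input = -20 + 5 = -15 dBFS.

-15 dBFS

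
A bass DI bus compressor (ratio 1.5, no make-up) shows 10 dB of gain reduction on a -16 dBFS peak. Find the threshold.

Input is 30 dB above T (since output overshoot × R = input overshoot: (-26 − T)·1.5 = -16 − T gives T = -46 dBFS).
Check: -46 + (-16 − (-46))/1.5 = -46 + 20 = -26 dBFS. ✓

-46 dBFS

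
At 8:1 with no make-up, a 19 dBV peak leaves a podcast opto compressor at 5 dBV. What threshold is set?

3 dBV

Let T be the threshold. Output overshoot = (input overshoot)/R, so 5 − T = (19 − T)/8.
8·(5 − T) = 19 − T → 7·T = 40 − 19 = 21.
T = 21/7 = 3 dBV.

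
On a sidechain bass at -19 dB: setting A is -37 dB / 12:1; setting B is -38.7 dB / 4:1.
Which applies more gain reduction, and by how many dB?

A: GR = 18 − 18/12 = 16.5 dB.
B: GR = 19.7 − 19.7/4 = 14.775 dB.
A reduces 1.725 dB more.

A, by 1.725 dB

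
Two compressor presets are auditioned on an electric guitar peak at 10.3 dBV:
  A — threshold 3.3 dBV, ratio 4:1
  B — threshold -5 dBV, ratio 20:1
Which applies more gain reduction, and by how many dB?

A: 7 dB over, compressed to 1.75 dB over, so 5.25 dB of GR.
B: 15.3 dB over, compressed to 0.765 dB over, so 14.535 dB of GR.
Difference: 9.285 dB in favour of B.

B, by 9.285 dB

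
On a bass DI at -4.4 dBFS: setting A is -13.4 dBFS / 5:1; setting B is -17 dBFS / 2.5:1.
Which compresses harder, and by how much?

B, by 0.36 dB

A: 9 dB over, compressed to 1.8 dB over, so 7.2 dB of GR.
B: 12.6 dB over, compressed to 5.04 dB over, so 7.56 dB of GR.
B reduces 0.36 dB more.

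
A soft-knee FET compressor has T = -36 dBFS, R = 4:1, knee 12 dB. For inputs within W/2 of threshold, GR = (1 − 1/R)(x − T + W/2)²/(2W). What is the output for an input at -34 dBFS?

x − T + W/2 = -34 − (-36) + 6 = 8.
GR = (1 − 1/4) × 8² / 24 = 0.75 × 64 / 24 = 2 dB.
Output = -34 − 2 = -36 dBFS.

-36 dBFS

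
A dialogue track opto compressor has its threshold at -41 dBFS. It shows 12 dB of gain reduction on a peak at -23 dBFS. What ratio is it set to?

Input overshoot = -23 − (-41) = 18 dB.
Output overshoot = 18 − 12 = 6 dB.
Ratio = input overshoot / output overshoot = 18 / 6 = 3.

3:1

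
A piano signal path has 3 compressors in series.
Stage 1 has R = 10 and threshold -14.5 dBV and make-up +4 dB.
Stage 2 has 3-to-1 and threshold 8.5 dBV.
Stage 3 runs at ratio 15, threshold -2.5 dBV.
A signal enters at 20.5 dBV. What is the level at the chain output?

Stage 1: 20.5 dBV is 35 dB over -14.5 dBV; at 10:1 that becomes 3.5 dB over, giving -11 dBV; +4 dB make-up → -7 dBV.
Stage 2: below threshold (-7 ≤ 8.5); passes unchanged; output -7 dBV.
Stage 3: -7 dBV is at or below the -2.5 dBV threshold — no compression; output -7 dBV.

-7 dBV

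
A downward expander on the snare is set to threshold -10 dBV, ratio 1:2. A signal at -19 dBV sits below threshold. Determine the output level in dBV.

The input is 9 dB below the -10 dBV threshold.
A 1:2 expander multiplies undershoot by 2: 9 × 2 = 18 dB below threshold.
Output = -10 − 18 = -28 dBV.

-28 dBV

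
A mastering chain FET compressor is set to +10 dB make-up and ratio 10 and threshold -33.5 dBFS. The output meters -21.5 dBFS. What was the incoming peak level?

-13.5 dBFS

Stripping the +10 dB make-up gives -31.5 dBFS at the gain stage.
The compressed level sits -31.5 − (-33.5) = 2 dB over threshold.
Undo the ratio: input overshoot = 2 × 10 = 20 dB, giving input = -13.5 dBFS.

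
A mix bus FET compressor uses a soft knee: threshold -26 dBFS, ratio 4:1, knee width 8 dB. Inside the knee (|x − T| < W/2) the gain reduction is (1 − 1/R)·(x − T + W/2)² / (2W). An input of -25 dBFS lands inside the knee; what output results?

-26.171875 dBFS

x − T + W/2 = -25 − (-26) + 4 = 5.
GR = (1 − 1/4) × 5² / 16 = 0.75 × 25 / 16 = 1.171875 dB.
Output = -25 − 1.171875 = -26.171875 dBFS.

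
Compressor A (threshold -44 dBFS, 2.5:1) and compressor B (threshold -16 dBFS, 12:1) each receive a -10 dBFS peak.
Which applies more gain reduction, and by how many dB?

A: 34 dB over, compressed to 13.6 dB over, so 20.4 dB of GR.
B: 6 dB over, compressed to 0.5 dB over, so 5.5 dB of GR.
A reduces 14.9 dB more.

A, by 14.9 dB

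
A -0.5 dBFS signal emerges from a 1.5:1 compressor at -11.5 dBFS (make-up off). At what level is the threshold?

Input is 33 dB above T (since output overshoot × R = input overshoot: (-11.5 − T)·1.5 = -0.5 − T gives T = -33.5 dBFS).
Check: -33.5 + (-0.5 − (-33.5))/1.5 = -33.5 + 22 = -11.5 dBFS. ✓

-33.5 dBFS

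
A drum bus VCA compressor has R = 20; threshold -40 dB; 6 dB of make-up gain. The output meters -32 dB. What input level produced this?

Before make-up, the level was -32 − 6 = -38 dB.
That's 2 dB above the -40 dB threshold.
Input overshoot = R × output overshoot = 40 dB → input = -40 + 40 = 0 dB.

0 dB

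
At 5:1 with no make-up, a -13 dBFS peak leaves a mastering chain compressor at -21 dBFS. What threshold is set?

-23 dBFS

Let T be the threshold. Output overshoot = (input overshoot)/R, so -21 − T = (-13 − T)/5.
5·(-21 − T) = -13 − T → 4·T = -105 − (-13) = -92.
T = -92/4 = -23 dBFS.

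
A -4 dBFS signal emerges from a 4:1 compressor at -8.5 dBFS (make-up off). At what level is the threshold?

-10 dBFS

Let T be the threshold. Output overshoot = (input overshoot)/R, so -8.5 − T = (-4 − T)/4.
4·(-8.5 − T) = -4 − T → 3·T = -34 − (-4) = -30.
T = -30/3 = -10 dBFS.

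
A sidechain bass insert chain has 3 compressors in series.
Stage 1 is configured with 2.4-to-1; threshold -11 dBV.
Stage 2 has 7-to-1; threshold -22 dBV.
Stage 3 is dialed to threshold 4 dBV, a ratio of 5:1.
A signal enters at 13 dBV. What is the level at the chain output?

Stage 1: 13 dBV is 24 dB over -11 dBV; at 2.4:1 that becomes 10 dB over, giving -1 dBV.
Stage 2: overshoot 21 dB → 21/7 = 3 dB → -19 dBV.
Stage 3: -19 dBV ≤ 4 dBV, so stage 3 doesn't engage; output -19 dBV.

-19 dBV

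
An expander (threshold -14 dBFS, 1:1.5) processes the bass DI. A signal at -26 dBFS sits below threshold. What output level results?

-32 dBFS

Undershoot = (-14) − (-26) = 12 dB.
At 1:1.5, that expands to 18 dB under threshold.
Output = -14 − 18 = -32 dBFS.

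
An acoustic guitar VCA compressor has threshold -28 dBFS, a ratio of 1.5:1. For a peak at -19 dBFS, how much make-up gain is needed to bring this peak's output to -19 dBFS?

Overshoot 9 dB → 9/1.5 = 6 dB after compression, so the compressed level is -28 + 6 = -22 dBFS.
Make-up = target − compressed = -19 − (-22) = 3 dB.

3 dB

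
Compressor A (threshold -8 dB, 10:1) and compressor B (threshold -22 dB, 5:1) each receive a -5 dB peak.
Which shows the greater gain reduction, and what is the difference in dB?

B, by 10.9 dB

A: GR = 3 − 3/10 = 2.7 dB.
B: GR = 17 − 17/5 = 13.6 dB.
B applies 10.9 dB more gain reduction.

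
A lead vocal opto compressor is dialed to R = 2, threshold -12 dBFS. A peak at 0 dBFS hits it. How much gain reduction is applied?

6 dB

0 dBFS exceeds the threshold by 12 dB.
At 2:1, output sits 12/2 = 6 dB above threshold.
GR = overshoot in − overshoot out = 12 − 6 = 6 dB.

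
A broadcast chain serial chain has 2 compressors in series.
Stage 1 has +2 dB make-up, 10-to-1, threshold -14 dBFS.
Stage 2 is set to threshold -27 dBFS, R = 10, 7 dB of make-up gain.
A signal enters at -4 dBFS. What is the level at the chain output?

Stage 1: overshoot 10 dB → 10/10 = 1 dB → -13 dBFS; +2 dB make-up → -11 dBFS.
Stage 2: overshoot 16 dB → 16/10 = 1.6 dB → -25.4 dBFS; +7 dB make-up → -18.4 dBFS.

-18.4 dBFS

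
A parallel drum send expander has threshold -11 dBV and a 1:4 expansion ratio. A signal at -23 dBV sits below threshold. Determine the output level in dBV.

-59 dBV

The input is 12 dB below the -11 dBV threshold.
A 1:4 expander multiplies undershoot by 4: 12 × 4 = 48 dB below threshold.
Output = -11 − 48 = -59 dBV.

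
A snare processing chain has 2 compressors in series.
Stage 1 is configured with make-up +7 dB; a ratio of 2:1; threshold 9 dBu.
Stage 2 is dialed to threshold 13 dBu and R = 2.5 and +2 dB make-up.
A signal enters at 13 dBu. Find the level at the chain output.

17 dBu

Stage 1: 4 dB above 9 dBu, reduced 2:1 to 2 dB above → 11 dBu; +7 dB make-up → 18 dBu.
Stage 2: 5 dB above 13 dBu, reduced 2.5:1 to 2 dB above → 15 dBu; +2 dB make-up → 17 dBu.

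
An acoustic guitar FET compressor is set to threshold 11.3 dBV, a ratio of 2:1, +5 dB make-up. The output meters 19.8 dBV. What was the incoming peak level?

18.3 dBV

Before make-up, the level was 19.8 − 5 = 14.8 dBV.
Post-compression overshoot = 14.8 − 11.3 = 3.5 dB.
Input overshoot = R × output overshoot = 7 dB → input = 11.3 + 7 = 18.3 dBV.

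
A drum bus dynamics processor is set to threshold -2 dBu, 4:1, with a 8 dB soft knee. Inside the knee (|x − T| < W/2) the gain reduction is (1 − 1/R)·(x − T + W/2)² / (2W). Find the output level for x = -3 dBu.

x − T + W/2 = -3 − (-2) + 4 = 3.
GR = (1 − 1/4) × 3² / 16 = 0.75 × 9 / 16 = 0.421875 dB.
Output = -3 − 0.421875 = -3.421875 dBu.

-3.421875 dBu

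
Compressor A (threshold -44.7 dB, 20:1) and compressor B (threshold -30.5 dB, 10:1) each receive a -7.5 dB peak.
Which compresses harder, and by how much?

A, by 14.64 dB

A: 37.2 dB over, compressed to 1.86 dB over, so 35.34 dB of GR.
B: 23 dB over, compressed to 2.3 dB over, so 20.7 dB of GR.
A applies 14.64 dB more gain reduction.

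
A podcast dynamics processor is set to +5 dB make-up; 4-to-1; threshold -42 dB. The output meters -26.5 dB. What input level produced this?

Remove make-up: -26.5 − 5 = -31.5 dB.
That's 10.5 dB above the -42 dB threshold.
Undo the ratio: input overshoot = 10.5 × 4 = 42 dB, giving input = 0 dB.

0 dB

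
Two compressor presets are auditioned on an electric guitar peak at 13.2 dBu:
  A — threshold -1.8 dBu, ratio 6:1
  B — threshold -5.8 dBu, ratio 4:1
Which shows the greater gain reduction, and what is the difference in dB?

B, by 1.75 dB

A: overshoot 15 dB → output overshoot 2.5 dB → GR 12.5 dB.
B: overshoot 19 dB → output overshoot 4.75 dB → GR 14.25 dB.
B applies 1.75 dB more gain reduction.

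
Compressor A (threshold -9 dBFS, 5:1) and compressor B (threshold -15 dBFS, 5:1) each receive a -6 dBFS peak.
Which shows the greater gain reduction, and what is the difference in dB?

B, by 4.8 dB

A: overshoot 3 dB → output overshoot 0.6 dB → GR 2.4 dB.
B: overshoot 9 dB → output overshoot 1.8 dB → GR 7.2 dB.
Difference: 4.8 dB in favour of B.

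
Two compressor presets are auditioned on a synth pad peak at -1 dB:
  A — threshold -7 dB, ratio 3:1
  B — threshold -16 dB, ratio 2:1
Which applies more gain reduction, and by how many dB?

A: overshoot 6 dB → output overshoot 2 dB → GR 4 dB.
B: overshoot 15 dB → output overshoot 7.5 dB → GR 7.5 dB.
B reduces 3.5 dB more.

B, by 3.5 dB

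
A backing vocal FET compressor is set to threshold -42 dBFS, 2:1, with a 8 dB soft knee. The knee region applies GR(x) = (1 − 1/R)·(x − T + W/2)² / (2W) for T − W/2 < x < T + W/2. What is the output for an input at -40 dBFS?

x − T + W/2 = -40 − (-42) + 4 = 6.
GR = (1 − 1/2) × 6² / 16 = 0.5 × 36 / 16 = 1.125 dB.
Output = -40 − 1.125 = -41.125 dBFS.

-41.125 dBFS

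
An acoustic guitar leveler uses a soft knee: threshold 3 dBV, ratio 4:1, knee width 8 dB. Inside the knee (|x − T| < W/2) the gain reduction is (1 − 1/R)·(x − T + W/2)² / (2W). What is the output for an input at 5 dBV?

3.3125 dBV

x − T + W/2 = 5 − 3 + 4 = 6.
GR = (1 − 1/4) × 6² / 16 = 0.75 × 36 / 16 = 1.6875 dB.
Output = 5 − 1.6875 = 3.3125 dBV.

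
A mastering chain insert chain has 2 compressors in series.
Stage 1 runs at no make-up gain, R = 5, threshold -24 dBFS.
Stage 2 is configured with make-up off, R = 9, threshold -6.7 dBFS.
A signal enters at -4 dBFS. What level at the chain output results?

-20 dBFS

Stage 1: -4 dBFS is 20 dB over -24 dBFS; at 5:1 that becomes 4 dB over, giving -20 dBFS.
Stage 2: below threshold (-20 ≤ -6.7); passes unchanged; output -20 dBFS.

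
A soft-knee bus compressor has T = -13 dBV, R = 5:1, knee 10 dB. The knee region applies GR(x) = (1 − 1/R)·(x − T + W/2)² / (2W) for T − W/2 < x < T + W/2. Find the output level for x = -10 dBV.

x − T + W/2 = -10 − (-13) + 5 = 8.
GR = (1 − 1/5) × 8² / 20 = 0.8 × 64 / 20 = 2.56 dB.
Output = -10 − 2.56 = -12.56 dBV.

-12.56 dBV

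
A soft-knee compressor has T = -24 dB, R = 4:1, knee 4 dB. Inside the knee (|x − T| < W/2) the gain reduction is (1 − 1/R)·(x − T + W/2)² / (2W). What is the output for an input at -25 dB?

x − T + W/2 = -25 − (-24) + 2 = 1.
GR = (1 − 1/4) × 1² / 8 = 0.75 × 1 / 8 = 0.09375 dB.
Output = -25 − 0.09375 = -25.09375 dB.

-25.09375 dB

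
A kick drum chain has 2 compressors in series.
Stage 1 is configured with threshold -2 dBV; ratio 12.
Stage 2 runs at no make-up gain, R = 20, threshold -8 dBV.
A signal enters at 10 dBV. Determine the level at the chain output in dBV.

Stage 1: 12 dB above -2 dBV, reduced 12:1 to 1 dB above → -1 dBV.
Stage 2: overshoot 7 dB → 7/20 = 0.35 dB → -7.65 dBV.

-7.65 dBV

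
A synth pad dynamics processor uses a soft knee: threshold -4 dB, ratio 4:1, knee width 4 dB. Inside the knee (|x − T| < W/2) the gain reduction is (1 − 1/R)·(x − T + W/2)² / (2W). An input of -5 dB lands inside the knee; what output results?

x − T + W/2 = -5 − (-4) + 2 = 1.
GR = (1 − 1/4) × 1² / 8 = 0.75 × 1 / 8 = 0.09375 dB.
Output = -5 − 0.09375 = -5.09375 dB.

-5.09375 dB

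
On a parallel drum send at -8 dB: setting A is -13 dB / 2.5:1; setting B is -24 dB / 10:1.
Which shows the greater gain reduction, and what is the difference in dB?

B, by 11.4 dB

A: GR = 5 − 5/2.5 = 3 dB.
B: GR = 16 − 16/10 = 14.4 dB.
B applies 11.4 dB more gain reduction.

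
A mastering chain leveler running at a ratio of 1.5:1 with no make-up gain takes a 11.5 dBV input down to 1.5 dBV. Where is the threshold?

Input is 30 dB above T (since output overshoot × R = input overshoot: (1.5 − T)·1.5 = 11.5 − T gives T = -18.5 dBV).
Check: -18.5 + (11.5 − (-18.5))/1.5 = -18.5 + 20 = 1.5 dBV. ✓

-18.5 dBV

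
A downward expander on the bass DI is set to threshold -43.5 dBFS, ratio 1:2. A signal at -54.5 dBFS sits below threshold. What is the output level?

-65.5 dBFS

Undershoot = (-43.5) − (-54.5) = 11 dB.
At 1:2, that expands to 22 dB under threshold.
Output = -43.5 − 22 = -65.5 dBFS.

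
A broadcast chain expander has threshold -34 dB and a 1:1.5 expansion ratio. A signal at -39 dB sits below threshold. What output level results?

The input is 5 dB below the -34 dB threshold.
A 1:1.5 expander multiplies undershoot by 1.5: 5 × 1.5 = 7.5 dB below threshold.
Output = -34 − 7.5 = -41.5 dB.

-41.5 dB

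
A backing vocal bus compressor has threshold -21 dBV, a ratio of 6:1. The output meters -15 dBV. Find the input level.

15 dBV

Post-compression overshoot = -15 − (-21) = 6 dB.
Undo the ratio: input overshoot = 6 × 6 = 36 dB, giving input = 15 dBV.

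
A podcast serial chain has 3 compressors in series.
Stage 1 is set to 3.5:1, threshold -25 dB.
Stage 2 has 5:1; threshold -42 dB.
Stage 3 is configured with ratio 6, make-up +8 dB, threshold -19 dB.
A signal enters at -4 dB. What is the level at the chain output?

Stage 1: 21 dB above -25 dB, reduced 3.5:1 to 6 dB above → -19 dB.
Stage 2: 23 dB above -42 dB, reduced 5:1 to 4.6 dB above → -37.4 dB.
Stage 3: -37.4 dB ≤ -19 dB, so stage 3 doesn't engage; make-up brings it to -29.4 dB.

-29.4 dB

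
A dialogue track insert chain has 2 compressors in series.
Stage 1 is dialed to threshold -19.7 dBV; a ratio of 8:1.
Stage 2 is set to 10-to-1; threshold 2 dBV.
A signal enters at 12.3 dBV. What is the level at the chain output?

Stage 1: 32 dB above -19.7 dBV, reduced 8:1 to 4 dB above → -15.7 dBV.
Stage 2: below threshold (-15.7 ≤ 2); passes unchanged; output -15.7 dBV.

-15.7 dBV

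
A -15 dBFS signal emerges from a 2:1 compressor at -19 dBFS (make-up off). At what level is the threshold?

-23 dBFS

Let T be the threshold. Output overshoot = (input overshoot)/R, so -19 − T = (-15 − T)/2.
2·(-19 − T) = -15 − T → 1·T = -38 − (-15) = -23.
T = -23/1 = -23 dBFS.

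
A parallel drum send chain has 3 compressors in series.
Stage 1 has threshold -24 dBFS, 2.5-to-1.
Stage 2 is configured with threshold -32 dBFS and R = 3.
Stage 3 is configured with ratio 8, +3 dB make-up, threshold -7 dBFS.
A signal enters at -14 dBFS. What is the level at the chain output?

Stage 1: -14 dBFS is 10 dB over -24 dBFS; at 2.5:1 that becomes 4 dB over, giving -20 dBFS.
Stage 2: overshoot 12 dB → 12/3 = 4 dB → -28 dBFS.
Stage 3: below threshold (-28 ≤ -7); passes unchanged; make-up brings it to -25 dBFS.

-25 dBFS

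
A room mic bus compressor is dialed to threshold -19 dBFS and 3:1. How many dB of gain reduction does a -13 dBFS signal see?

4 dB

-13 dBFS exceeds the threshold by 6 dB.
At 3:1, output sits 6/3 = 2 dB above threshold.
Gain reduction = 6 − 2 = 4 dB.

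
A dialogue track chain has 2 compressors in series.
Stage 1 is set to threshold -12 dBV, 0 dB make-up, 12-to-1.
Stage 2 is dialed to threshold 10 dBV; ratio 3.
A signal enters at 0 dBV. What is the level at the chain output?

-11 dBV

Stage 1: 0 dBV is 12 dB over -12 dBV; at 12:1 that becomes 1 dB over, giving -11 dBV.
Stage 2: -11 dBV is at or below the 10 dBV threshold — no compression; output -11 dBV.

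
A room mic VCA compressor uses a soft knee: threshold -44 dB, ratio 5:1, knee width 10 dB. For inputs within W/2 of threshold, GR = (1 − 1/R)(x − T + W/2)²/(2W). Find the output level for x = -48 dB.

x − T + W/2 = -48 − (-44) + 5 = 1.
GR = (1 − 1/5) × 1² / 20 = 0.8 × 1 / 20 = 0.04 dB.
Output = -48 − 0.04 = -48.04 dB.

-48.04 dB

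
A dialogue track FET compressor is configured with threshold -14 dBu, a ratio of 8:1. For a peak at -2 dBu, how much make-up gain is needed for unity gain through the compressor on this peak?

Without make-up, output = threshold + overshoot/8 = -14 + 1.5 = -12.5 dBu.
Gap to target: 10.5 dB.

10.5 dB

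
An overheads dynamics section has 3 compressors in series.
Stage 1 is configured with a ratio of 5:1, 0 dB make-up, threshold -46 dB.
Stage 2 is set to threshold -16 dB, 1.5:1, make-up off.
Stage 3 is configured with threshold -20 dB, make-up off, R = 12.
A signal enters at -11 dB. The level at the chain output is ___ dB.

Stage 1: overshoot 35 dB → 35/5 = 7 dB → -39 dB.
Stage 2: -39 dB is at or below the -16 dB threshold — no compression; output -39 dB.
Stage 3: below threshold (-39 ≤ -20); passes unchanged; output -39 dB.

-39 dB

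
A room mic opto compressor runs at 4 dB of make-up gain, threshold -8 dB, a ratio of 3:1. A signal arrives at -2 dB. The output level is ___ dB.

-2 dB sits 6 dB over threshold.
The 6 dB excess becomes 2 dB after 3:1 reduction.
Output = -8 + 2 = -6 dB; make-up adds 4 dB, giving -2 dB.

-2 dB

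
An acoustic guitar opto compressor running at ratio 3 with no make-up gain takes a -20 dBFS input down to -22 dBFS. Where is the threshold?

Gain reduction = -20 − (-22) = 2 dB; output overshoot = GR / (R − 1) = 2 / 2 = 1 dB.
Threshold = output − output overshoot = -22 − 1 = -23 dBFS.

-23 dBFS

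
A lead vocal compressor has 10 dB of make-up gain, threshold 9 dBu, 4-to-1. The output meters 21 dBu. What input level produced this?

Before make-up, the level was 21 − 10 = 11 dBu.
The compressed level sits 11 − 9 = 2 dB over threshold.
Input overshoot = R × output overshoot = 8 dB → input = 9 + 8 = 17 dBu.

17 dBu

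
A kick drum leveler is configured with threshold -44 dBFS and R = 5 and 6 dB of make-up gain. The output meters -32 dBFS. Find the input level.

Before make-up, the level was -32 − 6 = -38 dBFS.
That's 6 dB above the -44 dBFS threshold.
Undo the ratio: input overshoot = 6 × 5 = 30 dB, giving input = -14 dBFS.

-14 dBFS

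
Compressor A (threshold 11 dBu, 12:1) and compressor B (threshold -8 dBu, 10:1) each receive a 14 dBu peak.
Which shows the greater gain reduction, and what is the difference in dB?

A: GR = 3 − 3/12 = 2.75 dB.
B: GR = 22 − 22/10 = 19.8 dB.
Difference: 17.05 dB in favour of B.

B, by 17.05 dB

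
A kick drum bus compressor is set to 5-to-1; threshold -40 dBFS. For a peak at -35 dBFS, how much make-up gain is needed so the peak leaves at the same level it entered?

4 dB

Without make-up, output = threshold + overshoot/5 = -40 + 1 = -39 dBFS.
Gap to target: 4 dB.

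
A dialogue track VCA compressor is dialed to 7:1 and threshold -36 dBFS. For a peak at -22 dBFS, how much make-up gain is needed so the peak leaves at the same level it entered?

12 dB

Overshoot 14 dB → 14/7 = 2 dB after compression, so the compressed level is -36 + 2 = -34 dBFS.
Make-up = target − compressed = -22 − (-34) = 12 dB.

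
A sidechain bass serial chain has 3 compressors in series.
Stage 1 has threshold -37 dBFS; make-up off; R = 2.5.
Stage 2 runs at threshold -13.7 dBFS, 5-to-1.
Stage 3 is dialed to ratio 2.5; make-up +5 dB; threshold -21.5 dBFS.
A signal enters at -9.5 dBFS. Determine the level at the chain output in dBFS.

-21 dBFS

Stage 1: 27.5 dB above -37 dBFS, reduced 2.5:1 to 11 dB above → -26 dBFS.
Stage 2: -26 dBFS ≤ -13.7 dBFS, so stage 2 doesn't engage; output -26 dBFS.
Stage 3: -26 dBFS ≤ -21.5 dBFS, so stage 3 doesn't engage; make-up brings it to -21 dBFS.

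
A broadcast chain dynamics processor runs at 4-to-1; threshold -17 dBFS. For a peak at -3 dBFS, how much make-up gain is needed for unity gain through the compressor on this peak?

10.5 dB

Overshoot 14 dB → 14/4 = 3.5 dB after compression, so the compressed level is -17 + 3.5 = -13.5 dBFS.
Make-up = target − compressed = -3 − (-13.5) = 10.5 dB.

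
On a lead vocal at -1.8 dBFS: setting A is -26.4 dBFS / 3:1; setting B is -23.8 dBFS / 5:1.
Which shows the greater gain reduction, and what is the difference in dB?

A: GR = 24.6 − 24.6/3 = 16.4 dB.
B: GR = 22 − 22/5 = 17.6 dB.
B applies 1.2 dB more gain reduction.

B, by 1.2 dB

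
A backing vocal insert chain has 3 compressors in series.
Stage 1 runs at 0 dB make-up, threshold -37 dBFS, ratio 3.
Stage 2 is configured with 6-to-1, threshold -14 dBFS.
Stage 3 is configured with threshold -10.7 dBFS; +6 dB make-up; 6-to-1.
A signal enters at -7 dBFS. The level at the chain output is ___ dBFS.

-21 dBFS

Stage 1: overshoot 30 dB → 30/3 = 10 dB → -27 dBFS.
Stage 2: below threshold (-27 ≤ -14); passes unchanged; output -27 dBFS.
Stage 3: -27 dBFS ≤ -10.7 dBFS, so stage 3 doesn't engage; make-up brings it to -21 dBFS.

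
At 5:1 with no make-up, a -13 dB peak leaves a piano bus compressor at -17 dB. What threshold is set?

Let T be the threshold. Output overshoot = (input overshoot)/R, so -17 − T = (-13 − T)/5.
5·(-17 − T) = -13 − T → 4·T = -85 − (-13) = -72.
T = -72/4 = -18 dB.

-18 dB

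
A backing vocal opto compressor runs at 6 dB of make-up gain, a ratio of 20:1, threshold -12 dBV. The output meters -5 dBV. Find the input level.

8 dBV

Stripping the +6 dB make-up gives -11 dBV at the gain stage.
That's 1 dB above the -12 dBV threshold.
Before 20:1 compression the overshoot was 1 × 20 = 20 dB, so input = -12 + 20 = 8 dBV.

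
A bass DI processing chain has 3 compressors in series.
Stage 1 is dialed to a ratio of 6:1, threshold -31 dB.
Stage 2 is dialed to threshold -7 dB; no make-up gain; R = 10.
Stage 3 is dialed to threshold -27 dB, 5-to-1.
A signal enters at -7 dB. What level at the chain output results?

-27 dB

Stage 1: 24 dB above -31 dB, reduced 6:1 to 4 dB above → -27 dB.
Stage 2: -27 dB is at or below the -7 dB threshold — no compression; output -27 dB.
Stage 3: -27 dB ≤ -27 dB, so stage 3 doesn't engage; output -27 dB.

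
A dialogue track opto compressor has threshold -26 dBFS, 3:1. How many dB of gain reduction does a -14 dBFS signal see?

8 dB

The signal is 12 dB above threshold.
At 3:1, output sits 12/3 = 4 dB above threshold.
Gain reduction = 12 − 4 = 8 dB.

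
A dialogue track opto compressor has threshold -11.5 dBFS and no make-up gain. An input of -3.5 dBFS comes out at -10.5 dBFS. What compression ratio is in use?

Input overshoot = -3.5 − (-11.5) = 8 dB; output overshoot = -10.5 − (-11.5) = 1 dB.
Ratio = 8 / 1 = 8.

8:1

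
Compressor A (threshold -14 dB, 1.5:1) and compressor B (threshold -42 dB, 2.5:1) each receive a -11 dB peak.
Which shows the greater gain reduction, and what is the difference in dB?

B, by 17.6 dB

A: GR = 3 − 3/1.5 = 1 dB.
B: GR = 31 − 31/2.5 = 18.6 dB.
B reduces 17.6 dB more.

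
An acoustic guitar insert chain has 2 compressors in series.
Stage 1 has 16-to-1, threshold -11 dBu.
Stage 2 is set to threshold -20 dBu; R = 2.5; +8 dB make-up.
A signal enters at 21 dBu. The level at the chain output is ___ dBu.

-7.6 dBu

Stage 1: 21 dBu is 32 dB over -11 dBu; at 16:1 that becomes 2 dB over, giving -9 dBu.
Stage 2: -9 dBu is 11 dB over -20 dBu; at 2.5:1 that becomes 4.4 dB over, giving -15.6 dBu; +8 dB make-up → -7.6 dBu.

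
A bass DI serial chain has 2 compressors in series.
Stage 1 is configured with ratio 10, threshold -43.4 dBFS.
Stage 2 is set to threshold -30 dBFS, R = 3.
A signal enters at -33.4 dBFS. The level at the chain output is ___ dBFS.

-42.4 dBFS

Stage 1: 10 dB above -43.4 dBFS, reduced 10:1 to 1 dB above → -42.4 dBFS.
Stage 2: -42.4 dBFS is at or below the -30 dBFS threshold — no compression; output -42.4 dBFS.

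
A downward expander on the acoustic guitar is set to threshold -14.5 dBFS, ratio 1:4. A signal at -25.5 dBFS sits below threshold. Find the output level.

Below threshold, a 1:4 expander applies gain = (4−1)×(T − x) of attenuation.
(4−1) × 11 = 33 dB, so output = -25.5 − 33 = -58.5 dBFS.

-58.5 dBFS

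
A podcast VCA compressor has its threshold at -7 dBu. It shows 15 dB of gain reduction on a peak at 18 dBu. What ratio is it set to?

Input overshoot = 18 − (-7) = 25 dB.
Output overshoot = 25 − 15 = 10 dB.
Ratio = input overshoot / output overshoot = 25 / 10 = 2.5.

2.5:1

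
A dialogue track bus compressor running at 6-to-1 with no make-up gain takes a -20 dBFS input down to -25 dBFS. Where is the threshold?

-26 dBFS

Gain reduction = -20 − (-25) = 5 dB; output overshoot = GR / (R − 1) = 5 / 5 = 1 dB.
Threshold = output − output overshoot = -25 − 1 = -26 dBFS.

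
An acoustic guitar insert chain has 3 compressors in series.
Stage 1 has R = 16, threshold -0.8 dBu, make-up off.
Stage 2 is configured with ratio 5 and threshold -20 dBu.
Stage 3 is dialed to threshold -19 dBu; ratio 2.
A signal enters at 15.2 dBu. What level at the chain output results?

Stage 1: 15.2 dBu is 16 dB over -0.8 dBu; at 16:1 that becomes 1 dB over, giving 0.2 dBu.
Stage 2: 0.2 dBu is 20.2 dB over -20 dBu; at 5:1 that becomes 4.04 dB over, giving -15.96 dBu.
Stage 3: 3.04 dB above -19 dBu, reduced 2:1 to 1.52 dB above → -17.48 dBu.

-17.48 dBu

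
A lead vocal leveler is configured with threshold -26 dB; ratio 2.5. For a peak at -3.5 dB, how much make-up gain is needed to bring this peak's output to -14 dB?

The peak compresses to -26 + 22.5/2.5 = -17 dB.
To reach -14 dB requires -14 − (-17) = 3 dB of make-up.

3 dB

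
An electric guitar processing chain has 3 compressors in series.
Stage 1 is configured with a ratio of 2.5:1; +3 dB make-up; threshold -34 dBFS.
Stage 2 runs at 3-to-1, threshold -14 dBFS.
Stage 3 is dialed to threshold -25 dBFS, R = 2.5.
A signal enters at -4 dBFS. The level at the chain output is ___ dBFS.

Stage 1: overshoot 30 dB → 30/2.5 = 12 dB → -22 dBFS; +3 dB make-up → -19 dBFS.
Stage 2: below threshold (-19 ≤ -14); passes unchanged; output -19 dBFS.
Stage 3: 6 dB above -25 dBFS, reduced 2.5:1 to 2.4 dB above → -22.6 dBFS.

-22.6 dBFS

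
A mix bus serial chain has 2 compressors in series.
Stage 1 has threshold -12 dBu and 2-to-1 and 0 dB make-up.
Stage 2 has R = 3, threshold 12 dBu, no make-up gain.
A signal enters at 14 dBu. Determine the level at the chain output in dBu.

1 dBu

Stage 1: overshoot 26 dB → 26/2 = 13 dB → 1 dBu.
Stage 2: below threshold (1 ≤ 12); passes unchanged; output 1 dBu.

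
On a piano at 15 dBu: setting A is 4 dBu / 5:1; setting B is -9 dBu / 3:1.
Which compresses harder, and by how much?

B, by 7.2 dB

A: 11 dB over, compressed to 2.2 dB over, so 8.8 dB of GR.
B: 24 dB over, compressed to 8 dB over, so 16 dB of GR.
Difference: 7.2 dB in favour of B.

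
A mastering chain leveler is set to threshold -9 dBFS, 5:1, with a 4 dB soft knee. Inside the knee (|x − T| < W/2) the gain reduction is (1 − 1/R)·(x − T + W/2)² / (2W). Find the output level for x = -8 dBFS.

x − T + W/2 = -8 − (-9) + 2 = 3.
GR = (1 − 1/5) × 3² / 8 = 0.8 × 9 / 8 = 0.9 dB.
Output = -8 − 0.9 = -8.9 dBFS.

-8.9 dBFS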